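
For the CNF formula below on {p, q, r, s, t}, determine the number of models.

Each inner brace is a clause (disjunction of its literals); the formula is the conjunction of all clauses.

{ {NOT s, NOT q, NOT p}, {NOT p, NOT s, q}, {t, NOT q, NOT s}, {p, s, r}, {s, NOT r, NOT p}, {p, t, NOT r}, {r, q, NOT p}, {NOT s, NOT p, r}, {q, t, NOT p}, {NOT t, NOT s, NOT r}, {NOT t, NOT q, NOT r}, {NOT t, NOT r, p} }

5

There are 2^5 = 32 truth assignments over (p, q, r, s, t).
Split on t. With t = true, the clauses containing t are satisfied and NOT t drops from the rest; 3 of the 2^4 = 16 assignments to the other variables satisfy what remains.
With t = false, by the same count on the reduced clause set, 2 assignments work.
(One model: p=F, q=F, r=F, s=T, t=F.)
Total: 3 + 2 = 5.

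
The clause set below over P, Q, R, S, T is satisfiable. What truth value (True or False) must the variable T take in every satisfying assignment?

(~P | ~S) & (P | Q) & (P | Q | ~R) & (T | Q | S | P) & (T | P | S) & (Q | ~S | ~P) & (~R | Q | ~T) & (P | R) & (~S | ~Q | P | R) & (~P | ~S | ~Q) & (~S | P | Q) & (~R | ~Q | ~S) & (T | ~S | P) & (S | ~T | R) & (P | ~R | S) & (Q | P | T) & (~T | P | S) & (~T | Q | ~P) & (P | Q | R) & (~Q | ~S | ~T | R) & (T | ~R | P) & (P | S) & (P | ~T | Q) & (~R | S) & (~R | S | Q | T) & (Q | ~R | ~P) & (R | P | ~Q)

Suppose T = 1.
Branch on P: set P = 0.
Unit clause (Q) forces Q = 1.
Unit clause (R) forces R = 1.
Unit clause (~S) forces S = 0.
But (S) is also a unit clause — contradiction.
Undo P and try P = 1.
Unit clause (~S) forces S = 0.
Unit clause (R) forces R = 1.
But (~R) is also a unit clause — contradiction.
Either choice for P ends in contradiction.
So every satisfying assignment has T = False.

False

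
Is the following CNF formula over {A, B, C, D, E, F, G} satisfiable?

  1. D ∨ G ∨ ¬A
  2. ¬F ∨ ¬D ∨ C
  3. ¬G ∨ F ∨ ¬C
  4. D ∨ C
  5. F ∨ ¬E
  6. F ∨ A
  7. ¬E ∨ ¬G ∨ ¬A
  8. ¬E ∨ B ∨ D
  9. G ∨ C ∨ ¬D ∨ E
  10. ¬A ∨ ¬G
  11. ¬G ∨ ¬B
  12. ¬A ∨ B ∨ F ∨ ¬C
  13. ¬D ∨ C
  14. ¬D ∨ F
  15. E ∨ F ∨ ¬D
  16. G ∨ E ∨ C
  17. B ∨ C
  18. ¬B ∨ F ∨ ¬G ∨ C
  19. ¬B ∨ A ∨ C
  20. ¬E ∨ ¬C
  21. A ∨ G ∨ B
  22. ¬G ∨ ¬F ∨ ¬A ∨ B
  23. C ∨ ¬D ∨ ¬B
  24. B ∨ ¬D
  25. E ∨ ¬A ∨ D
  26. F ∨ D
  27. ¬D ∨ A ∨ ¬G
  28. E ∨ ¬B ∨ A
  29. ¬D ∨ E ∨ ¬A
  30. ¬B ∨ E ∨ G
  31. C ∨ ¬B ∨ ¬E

Yes, satisfiable

Branch on D: set D = False.
The clause (C) is unit, so C = True.
The clause (¬E) is unit, so E = False.
The clause (¬A) is unit, so A = False.
The clause (F) is unit, so F = True.
The clause (¬B) is unit, so B = False.
The clause (G) is unit, so G = True.
This assignment satisfies each clause.
A satisfying assignment: A: False; B: False; C: True; D: False; E: False; F: True; G: True.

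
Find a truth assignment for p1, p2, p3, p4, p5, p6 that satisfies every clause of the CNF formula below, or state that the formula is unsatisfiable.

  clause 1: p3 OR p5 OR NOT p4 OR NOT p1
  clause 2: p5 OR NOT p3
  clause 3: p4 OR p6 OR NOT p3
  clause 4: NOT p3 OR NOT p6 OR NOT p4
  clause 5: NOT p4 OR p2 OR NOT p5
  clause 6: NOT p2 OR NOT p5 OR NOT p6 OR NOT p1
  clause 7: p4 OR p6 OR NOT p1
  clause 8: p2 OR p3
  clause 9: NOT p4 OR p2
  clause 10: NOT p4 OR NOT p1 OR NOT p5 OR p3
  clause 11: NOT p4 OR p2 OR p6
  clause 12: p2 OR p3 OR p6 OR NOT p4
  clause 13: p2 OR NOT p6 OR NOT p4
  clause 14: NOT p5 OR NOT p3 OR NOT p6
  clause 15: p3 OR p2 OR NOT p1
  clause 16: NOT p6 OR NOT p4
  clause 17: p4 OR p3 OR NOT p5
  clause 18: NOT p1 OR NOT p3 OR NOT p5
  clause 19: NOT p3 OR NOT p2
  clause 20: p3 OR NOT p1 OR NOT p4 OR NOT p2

Case p5 = false:
The clause (NOT p3) is unit, so p3 = false.
The clause (p2) is unit, so p2 = true.
Case p4 = true:
The clause (NOT p1) is unit, so p1 = false.
The clause (NOT p6) is unit, so p6 = false.
This assignment satisfies each clause.

p1 ↦ false, p2 ↦ true, p3 ↦ false, p4 ↦ true, p5 ↦ false, p6 ↦ false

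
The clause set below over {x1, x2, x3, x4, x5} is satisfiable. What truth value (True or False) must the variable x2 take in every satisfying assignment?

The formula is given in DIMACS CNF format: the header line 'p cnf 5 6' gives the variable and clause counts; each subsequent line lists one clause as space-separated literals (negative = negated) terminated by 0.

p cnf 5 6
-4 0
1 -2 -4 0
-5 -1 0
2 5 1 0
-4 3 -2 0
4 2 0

True

Suppose x2 = False.
Unit clause (¬x4) forces x4 = False.
But (x4) is also a unit clause — contradiction.
So every satisfying assignment has x2 = True.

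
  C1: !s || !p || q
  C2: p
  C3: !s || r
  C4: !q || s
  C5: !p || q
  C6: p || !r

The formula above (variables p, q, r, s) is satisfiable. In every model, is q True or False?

Suppose q = false.
(p) alone gives p = true.
But (!p) is also a unit clause — contradiction.
So every satisfying assignment has q = True.

True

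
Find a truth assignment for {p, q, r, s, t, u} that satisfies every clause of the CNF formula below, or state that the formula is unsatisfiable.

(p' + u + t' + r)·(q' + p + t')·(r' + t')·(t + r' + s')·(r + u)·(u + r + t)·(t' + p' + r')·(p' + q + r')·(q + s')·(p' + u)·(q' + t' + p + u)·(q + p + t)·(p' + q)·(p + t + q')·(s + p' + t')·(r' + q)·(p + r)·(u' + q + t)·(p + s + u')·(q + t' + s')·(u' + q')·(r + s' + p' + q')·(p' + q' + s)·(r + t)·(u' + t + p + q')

Try r = 0.
(u) alone gives u = 1.
(p) alone gives p = 1.
(q) alone gives q = 1.
That conflicts with the unit clause (q').
That branch fails; take r = 1 instead.
(t') alone gives t = 0.
(s') alone gives s = 0.
(q) alone gives q = 1.
(p) alone gives p = 1.
That conflicts with the unit clause (p').
Neither r = 1 nor r = 0 works.

UNSATISFIABLE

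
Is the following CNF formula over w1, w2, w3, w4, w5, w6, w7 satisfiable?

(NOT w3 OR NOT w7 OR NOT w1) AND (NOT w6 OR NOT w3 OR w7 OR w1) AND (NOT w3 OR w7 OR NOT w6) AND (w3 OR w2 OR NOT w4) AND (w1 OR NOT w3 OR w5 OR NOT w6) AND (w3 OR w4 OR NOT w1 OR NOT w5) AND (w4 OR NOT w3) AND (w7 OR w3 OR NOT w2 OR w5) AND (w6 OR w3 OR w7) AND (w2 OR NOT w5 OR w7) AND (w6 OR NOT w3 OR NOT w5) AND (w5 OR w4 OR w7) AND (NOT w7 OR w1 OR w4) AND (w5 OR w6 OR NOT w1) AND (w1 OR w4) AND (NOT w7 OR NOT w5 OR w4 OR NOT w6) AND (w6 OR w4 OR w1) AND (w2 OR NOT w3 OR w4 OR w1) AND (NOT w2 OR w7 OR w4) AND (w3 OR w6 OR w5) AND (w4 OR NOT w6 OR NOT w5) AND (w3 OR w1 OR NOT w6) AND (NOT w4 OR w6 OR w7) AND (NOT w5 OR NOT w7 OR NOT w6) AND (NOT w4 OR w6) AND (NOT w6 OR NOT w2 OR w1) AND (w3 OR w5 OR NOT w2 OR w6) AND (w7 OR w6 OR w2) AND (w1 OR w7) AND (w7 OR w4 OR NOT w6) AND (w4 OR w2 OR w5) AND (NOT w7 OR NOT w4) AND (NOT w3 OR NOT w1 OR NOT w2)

Satisfiable

Try w4 = true.
From the singleton clause (w6), w6 = true.
From the singleton clause (NOT w7), w7 = false.
From the singleton clause (NOT w3), w3 = false.
From the singleton clause (w2), w2 = true.
From the singleton clause (w5), w5 = true.
From the singleton clause (w1), w1 = true.
This assignment satisfies each clause.
A satisfying assignment: w1: true; w2: true; w3: false; w4: true; w5: true; w6: true; w7: false.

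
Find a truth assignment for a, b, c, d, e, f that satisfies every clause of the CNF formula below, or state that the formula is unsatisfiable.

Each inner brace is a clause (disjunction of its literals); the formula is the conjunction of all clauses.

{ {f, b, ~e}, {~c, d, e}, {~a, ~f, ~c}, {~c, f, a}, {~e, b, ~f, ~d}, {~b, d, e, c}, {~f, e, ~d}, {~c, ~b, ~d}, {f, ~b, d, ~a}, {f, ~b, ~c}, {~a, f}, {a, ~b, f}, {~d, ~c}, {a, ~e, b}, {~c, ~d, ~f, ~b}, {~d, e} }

Try a = 1.
The clause (f) is unit, so f = 1.
The clause (~c) is unit, so c = 0.
Try e = 1.
Try b = 0.
The clause (~d) is unit, so d = 0.
Every clause now holds.

a ↦ 1; b ↦ 0; c ↦ 0; d ↦ 0; e ↦ 1; f ↦ 1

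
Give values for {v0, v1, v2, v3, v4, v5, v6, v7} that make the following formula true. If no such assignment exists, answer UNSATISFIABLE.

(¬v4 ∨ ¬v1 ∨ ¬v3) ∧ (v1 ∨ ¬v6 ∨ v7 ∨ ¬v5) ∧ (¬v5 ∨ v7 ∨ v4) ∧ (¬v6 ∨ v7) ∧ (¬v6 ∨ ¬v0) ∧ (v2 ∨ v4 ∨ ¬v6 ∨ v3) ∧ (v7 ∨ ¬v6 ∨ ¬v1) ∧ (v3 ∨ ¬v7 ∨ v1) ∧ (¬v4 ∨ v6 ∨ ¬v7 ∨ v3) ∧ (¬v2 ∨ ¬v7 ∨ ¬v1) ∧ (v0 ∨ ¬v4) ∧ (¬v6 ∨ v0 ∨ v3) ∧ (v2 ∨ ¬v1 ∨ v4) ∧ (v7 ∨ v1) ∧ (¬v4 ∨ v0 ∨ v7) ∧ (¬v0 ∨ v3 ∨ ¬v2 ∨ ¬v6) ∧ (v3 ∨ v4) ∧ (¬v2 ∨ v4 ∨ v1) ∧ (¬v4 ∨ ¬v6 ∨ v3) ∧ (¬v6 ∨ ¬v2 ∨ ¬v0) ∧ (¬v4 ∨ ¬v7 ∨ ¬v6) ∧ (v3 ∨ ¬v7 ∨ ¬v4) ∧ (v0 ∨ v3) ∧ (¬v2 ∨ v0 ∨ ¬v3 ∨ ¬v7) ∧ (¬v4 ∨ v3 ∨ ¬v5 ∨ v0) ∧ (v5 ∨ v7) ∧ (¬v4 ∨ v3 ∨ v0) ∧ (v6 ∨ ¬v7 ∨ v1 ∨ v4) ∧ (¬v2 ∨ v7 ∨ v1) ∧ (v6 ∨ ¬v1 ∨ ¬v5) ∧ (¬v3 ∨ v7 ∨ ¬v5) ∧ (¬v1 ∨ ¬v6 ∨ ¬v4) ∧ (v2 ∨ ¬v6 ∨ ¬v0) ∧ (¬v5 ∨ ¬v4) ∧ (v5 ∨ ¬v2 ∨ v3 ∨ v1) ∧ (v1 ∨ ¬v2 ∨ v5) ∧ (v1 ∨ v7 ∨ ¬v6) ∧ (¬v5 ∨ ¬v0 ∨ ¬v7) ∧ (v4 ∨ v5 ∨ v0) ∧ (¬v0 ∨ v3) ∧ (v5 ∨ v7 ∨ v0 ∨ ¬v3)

Suppose v6 = True.
Unit clause (v7) forces v7 = True.
Unit clause (¬v0) forces v0 = False.
Unit clause (¬v4) forces v4 = False.
Unit clause (v3) forces v3 = True.
Unit clause (¬v2) forces v2 = False.
Unit clause (¬v1) forces v1 = False.
Unit clause (v5) forces v5 = True.
This assignment satisfies each clause.

v0: False, v1: False, v2: False, v3: True, v4: False, v5: True, v6: True, v7: True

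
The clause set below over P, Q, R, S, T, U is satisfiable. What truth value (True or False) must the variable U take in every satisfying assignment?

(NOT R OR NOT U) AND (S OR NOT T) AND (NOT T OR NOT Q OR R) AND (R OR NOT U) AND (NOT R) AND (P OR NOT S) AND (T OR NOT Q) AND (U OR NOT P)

Suppose U = true.
Unit clause (NOT R) forces R = false.
That conflicts with the unit clause (R).
So every satisfying assignment has U = False.

False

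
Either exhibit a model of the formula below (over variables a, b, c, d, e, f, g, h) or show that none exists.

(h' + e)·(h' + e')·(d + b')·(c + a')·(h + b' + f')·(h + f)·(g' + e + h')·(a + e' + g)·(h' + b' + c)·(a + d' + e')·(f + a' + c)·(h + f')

Suppose h = 0.
Unit clause (f) forces f = 1.
Now (f') is unsatisfied and unit — conflict.
Backtrack on h: now try h = 1.
Unit clause (e) forces e = 1.
Now (e') is unsatisfied and unit — conflict.
Neither h = 1 nor h = 0 works.

UNSATISFIABLE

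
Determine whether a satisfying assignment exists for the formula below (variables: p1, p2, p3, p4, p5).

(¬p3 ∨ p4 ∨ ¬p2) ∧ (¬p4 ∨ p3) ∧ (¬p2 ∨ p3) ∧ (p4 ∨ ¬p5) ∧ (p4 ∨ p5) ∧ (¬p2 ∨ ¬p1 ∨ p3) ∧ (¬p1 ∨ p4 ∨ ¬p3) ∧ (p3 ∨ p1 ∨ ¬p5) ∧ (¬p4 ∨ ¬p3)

Branch on p4: set p4 = False.
From the singleton clause (¬p5), p5 = False.
That conflicts with the unit clause (p5).
Backtrack on p4: now try p4 = True.
From the singleton clause (p3), p3 = True.
That conflicts with the unit clause (¬p3).
Either choice for p4 ends in contradiction.
No assignment satisfies every clause.

No, unsatisfiable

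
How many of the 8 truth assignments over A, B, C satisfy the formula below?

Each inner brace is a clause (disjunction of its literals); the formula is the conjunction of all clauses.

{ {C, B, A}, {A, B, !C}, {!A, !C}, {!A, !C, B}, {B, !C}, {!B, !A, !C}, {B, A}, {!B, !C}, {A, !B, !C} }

There are 2^3 = 8 truth assignments over (A, B, C).
Split on A. With A = true, the clauses containing A are satisfied and !A drops from the rest; 2 of the 2^2 = 4 assignments to the other variables satisfy what remains.
With A = false, by the same count on the reduced clause set, 1 assignment works.
(One model: A=F, B=T, C=F.)
Total: 2 + 1 = 3.

3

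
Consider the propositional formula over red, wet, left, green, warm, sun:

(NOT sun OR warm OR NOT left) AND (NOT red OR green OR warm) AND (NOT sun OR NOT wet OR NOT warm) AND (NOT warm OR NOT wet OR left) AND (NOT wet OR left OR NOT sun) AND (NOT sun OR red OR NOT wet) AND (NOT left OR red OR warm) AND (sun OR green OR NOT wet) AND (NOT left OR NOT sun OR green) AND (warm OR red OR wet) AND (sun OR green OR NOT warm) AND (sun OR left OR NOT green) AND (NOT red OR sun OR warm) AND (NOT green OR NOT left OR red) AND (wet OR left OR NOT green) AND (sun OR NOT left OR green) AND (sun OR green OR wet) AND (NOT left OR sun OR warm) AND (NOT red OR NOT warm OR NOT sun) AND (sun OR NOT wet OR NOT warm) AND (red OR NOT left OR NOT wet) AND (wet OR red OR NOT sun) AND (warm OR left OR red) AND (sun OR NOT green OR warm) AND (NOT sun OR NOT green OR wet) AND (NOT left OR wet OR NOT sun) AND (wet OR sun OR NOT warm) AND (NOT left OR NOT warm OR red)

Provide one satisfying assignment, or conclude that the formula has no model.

UNSATISFIABLE

Try sun = false.
Try green = true.
(left) alone gives left = true.
(red) alone gives red = true.
(warm) alone gives warm = true.
(NOT wet) alone gives wet = false.
But (wet) is also a unit clause — contradiction.
Backtrack on green: now try green = false.
(NOT wet) alone gives wet = false.
But (wet) is also a unit clause — contradiction.
Both values of green lead to a conflict.
Backtrack on sun: now try sun = true.
Try warm = true.
(NOT wet) alone gives wet = false.
(NOT red) alone gives red = false.
But (red) is also a unit clause — contradiction.
Backtrack on warm: now try warm = false.
(NOT left) alone gives left = false.
(NOT wet) alone gives wet = false.
(red) alone gives red = true.
(green) alone gives green = true.
But (NOT green) is also a unit clause — contradiction.
Both values of warm lead to a conflict.
Both values of sun lead to a conflict.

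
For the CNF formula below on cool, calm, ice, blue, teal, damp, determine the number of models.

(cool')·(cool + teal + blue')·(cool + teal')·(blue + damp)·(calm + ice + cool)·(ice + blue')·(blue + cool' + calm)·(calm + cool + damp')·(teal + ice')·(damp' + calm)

1

There are 2^6 = 64 truth assignments over (cool, calm, ice, blue, teal, damp).
Split on ice. With ice = 1, the clauses containing ice are satisfied and ice' drops from the rest; 0 of the 2^5 = 32 assignments to the other variables satisfy what remains.
With ice = 0, by the same count on the reduced clause set, 1 assignment works.
Total: 0 + 1 = 1.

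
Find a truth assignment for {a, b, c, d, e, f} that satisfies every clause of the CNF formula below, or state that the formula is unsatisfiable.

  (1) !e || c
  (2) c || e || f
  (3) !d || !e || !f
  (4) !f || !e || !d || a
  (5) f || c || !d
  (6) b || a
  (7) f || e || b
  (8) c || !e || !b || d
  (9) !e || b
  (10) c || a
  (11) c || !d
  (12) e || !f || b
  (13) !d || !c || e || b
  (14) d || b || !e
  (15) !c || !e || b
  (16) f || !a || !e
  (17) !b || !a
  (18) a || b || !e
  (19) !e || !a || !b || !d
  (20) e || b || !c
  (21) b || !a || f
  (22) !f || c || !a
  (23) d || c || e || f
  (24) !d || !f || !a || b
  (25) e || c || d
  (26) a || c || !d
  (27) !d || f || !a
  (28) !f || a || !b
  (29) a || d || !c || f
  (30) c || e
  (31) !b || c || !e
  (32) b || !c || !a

a: false,  b: true,  c: true,  d: true,  e: true,  f: false

Suppose e = true.
(c) alone gives c = true.
(b) alone gives b = true.
(!a) alone gives a = false.
(!f) alone gives f = false.
(d) alone gives d = true.
Every clause now holds.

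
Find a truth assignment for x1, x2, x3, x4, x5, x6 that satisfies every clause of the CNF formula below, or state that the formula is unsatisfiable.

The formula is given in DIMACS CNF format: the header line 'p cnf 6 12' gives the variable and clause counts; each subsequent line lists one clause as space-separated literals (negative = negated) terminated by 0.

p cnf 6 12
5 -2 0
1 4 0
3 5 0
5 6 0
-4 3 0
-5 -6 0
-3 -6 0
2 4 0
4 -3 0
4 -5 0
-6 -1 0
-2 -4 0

Try x5 = True.
(¬x6) alone gives x6 = False.
(x4) alone gives x4 = True.
(x3) alone gives x3 = True.
(¬x2) alone gives x2 = False.
No clause remains; x1 is free.

x1: True, x2: False, x3: True, x4: True, x5: True, x6: False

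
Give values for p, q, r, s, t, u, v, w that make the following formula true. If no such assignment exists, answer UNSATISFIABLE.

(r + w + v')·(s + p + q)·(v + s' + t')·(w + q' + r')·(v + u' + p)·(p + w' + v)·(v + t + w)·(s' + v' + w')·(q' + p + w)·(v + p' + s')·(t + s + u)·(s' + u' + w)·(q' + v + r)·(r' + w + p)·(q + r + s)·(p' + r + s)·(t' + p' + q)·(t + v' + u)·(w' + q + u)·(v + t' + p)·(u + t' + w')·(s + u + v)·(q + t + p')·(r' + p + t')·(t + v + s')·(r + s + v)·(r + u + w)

Suppose r = 1.
Suppose w = 1.
Suppose p = 1.
Suppose s = 0.
Suppose t = 1.
(q) alone gives q = 1.
(u) alone gives u = 1.
Every clause is now satisfied; v is unconstrained.

p=1, q=1, r=1, s=0, t=1, u=1, v=1, w=1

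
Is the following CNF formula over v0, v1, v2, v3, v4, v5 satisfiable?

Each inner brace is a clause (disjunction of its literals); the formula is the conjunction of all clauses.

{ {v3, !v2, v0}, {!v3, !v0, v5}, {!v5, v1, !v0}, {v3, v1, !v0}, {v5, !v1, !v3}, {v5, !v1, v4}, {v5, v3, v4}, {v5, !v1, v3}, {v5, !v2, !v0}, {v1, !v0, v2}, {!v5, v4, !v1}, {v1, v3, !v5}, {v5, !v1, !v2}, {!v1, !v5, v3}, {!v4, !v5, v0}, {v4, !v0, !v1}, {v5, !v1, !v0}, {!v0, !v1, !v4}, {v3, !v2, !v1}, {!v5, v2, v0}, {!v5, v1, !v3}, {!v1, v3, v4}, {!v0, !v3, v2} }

Yes

Branch on v3: set v3 = true.
Branch on v0: set v0 = false.
Branch on v5: set v5 = false.
The clause (!v1) is unit, so v1 = false.
All clauses hold; v2, v4 can take either value.
A satisfying assignment: v0: false, v1: false, v2: true, v3: true, v4: true, v5: false.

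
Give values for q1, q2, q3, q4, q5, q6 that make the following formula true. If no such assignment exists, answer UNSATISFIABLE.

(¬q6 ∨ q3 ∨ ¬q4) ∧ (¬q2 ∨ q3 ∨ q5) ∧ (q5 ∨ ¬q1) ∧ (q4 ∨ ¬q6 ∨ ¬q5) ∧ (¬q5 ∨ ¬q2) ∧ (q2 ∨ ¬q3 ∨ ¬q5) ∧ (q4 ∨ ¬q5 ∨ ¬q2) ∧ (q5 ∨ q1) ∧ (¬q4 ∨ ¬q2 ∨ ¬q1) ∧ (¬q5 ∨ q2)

UNSATISFIABLE

Case q5 = True:
Unit clause (¬q2) forces q2 = False.
That conflicts with the unit clause (q2).
That branch fails; take q5 = False instead.
Unit clause (¬q1) forces q1 = False.
That conflicts with the unit clause (q1).
Either choice for q5 ends in contradiction.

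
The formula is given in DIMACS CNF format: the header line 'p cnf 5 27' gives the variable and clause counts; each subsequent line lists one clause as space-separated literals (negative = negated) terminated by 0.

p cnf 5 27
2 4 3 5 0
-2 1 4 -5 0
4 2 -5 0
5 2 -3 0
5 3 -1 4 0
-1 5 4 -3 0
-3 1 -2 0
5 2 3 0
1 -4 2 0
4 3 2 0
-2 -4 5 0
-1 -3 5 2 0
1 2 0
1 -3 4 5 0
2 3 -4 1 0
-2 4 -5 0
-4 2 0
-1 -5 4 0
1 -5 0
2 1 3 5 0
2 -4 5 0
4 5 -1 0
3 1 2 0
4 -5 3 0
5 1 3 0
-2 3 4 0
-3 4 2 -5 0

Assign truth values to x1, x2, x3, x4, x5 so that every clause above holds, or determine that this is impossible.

Suppose x1 = True.
Suppose x4 = True.
Unit clause (x2) forces x2 = True.
Unit clause (x5) forces x5 = True.
No clause remains; x3 is free.

x1 ↦ True,  x2 ↦ True,  x3 ↦ False,  x4 ↦ True,  x5 ↦ True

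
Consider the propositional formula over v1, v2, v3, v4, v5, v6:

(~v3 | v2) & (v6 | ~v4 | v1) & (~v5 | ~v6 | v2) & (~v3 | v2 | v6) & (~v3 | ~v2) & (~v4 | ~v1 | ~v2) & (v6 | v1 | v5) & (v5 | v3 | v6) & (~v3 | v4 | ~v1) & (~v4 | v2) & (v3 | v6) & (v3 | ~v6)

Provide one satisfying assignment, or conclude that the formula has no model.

UNSATISFIABLE

Branch on v3: set v3 = 0.
(v6) alone gives v6 = 1.
That conflicts with the unit clause (~v6).
So v3 must be the other value — set v3 = 1.
(v2) alone gives v2 = 1.
That conflicts with the unit clause (~v2).
Either choice for v3 ends in contradiction.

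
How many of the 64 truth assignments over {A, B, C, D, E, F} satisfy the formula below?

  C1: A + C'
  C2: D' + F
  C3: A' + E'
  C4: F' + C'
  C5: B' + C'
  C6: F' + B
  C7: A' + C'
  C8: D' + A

10

There are 2^6 = 64 truth assignments over (A, B, C, D, E, F).
Split on F. With F = 1, the clauses containing F are satisfied and F' drops from the rest; 4 of the 2^5 = 32 assignments to the other variables satisfy what remains.
With F = 0, by the same count on the reduced clause set, 6 assignments work.
Total: 4 + 6 = 10.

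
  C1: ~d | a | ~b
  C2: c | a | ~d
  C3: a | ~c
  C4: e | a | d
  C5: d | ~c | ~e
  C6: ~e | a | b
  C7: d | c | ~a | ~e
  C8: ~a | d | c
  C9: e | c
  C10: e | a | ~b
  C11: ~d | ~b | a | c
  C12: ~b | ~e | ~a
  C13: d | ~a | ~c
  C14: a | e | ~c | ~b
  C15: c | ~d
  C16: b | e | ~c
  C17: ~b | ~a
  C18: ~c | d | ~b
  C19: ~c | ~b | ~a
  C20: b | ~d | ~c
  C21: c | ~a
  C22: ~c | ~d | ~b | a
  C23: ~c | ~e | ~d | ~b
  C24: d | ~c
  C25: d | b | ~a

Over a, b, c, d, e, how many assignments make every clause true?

There are 2^5 = 32 truth assignments over (a, b, c, d, e).
Split on e. With e = 1, the clauses containing e are satisfied and ~e drops from the rest; 1 of the 2^4 = 16 assignments to the other variables satisfy what remains.
With e = 0, by the same count on the reduced clause set, 0 assignments work.
(One model: a=F, b=T, c=F, d=F, e=T.)
Total: 1 + 0 = 1.

1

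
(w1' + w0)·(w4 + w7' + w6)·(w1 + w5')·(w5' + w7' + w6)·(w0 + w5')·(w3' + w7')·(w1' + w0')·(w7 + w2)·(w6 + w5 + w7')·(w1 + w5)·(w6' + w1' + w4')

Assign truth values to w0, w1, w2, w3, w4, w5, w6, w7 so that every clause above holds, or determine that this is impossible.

UNSATISFIABLE

Try w1 = 0.
The clause (w5') is unit, so w5 = 0.
That conflicts with the unit clause (w5).
That branch fails; take w1 = 1 instead.
The clause (w0) is unit, so w0 = 1.
That conflicts with the unit clause (w0').
Neither w1 = 1 nor w1 = 0 works.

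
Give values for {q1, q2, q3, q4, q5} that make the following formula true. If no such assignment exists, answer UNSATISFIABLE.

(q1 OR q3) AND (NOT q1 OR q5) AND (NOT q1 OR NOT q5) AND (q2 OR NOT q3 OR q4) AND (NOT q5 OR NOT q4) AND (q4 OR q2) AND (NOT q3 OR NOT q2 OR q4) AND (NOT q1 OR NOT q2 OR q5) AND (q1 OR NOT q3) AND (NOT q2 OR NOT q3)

Case q1 = true:
From the singleton clause (q5), q5 = true.
That conflicts with the unit clause (NOT q5).
So q1 must be the other value — set q1 = false.
From the singleton clause (q3), q3 = true.
That conflicts with the unit clause (NOT q3).
Either choice for q1 ends in contradiction.

UNSATISFIABLE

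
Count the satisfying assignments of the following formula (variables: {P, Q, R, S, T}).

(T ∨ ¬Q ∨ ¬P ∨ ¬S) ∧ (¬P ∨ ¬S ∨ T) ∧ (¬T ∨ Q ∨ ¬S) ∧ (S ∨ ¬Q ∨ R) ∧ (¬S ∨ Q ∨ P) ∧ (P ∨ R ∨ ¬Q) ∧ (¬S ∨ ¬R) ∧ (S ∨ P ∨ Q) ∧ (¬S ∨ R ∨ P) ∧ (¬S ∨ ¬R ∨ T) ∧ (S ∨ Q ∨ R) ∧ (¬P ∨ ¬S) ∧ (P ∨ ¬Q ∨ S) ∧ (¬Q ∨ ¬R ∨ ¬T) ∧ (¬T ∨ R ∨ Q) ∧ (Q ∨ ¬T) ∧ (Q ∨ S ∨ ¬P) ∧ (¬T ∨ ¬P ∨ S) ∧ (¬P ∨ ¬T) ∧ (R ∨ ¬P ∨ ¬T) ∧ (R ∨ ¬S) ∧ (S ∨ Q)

1

There are 2^5 = 32 truth assignments over (P, Q, R, S, T).
Split on Q. With Q = True, the clauses containing Q are satisfied and ¬Q drops from the rest; 1 of the 2^4 = 16 assignments to the other variables satisfy what remains.
With Q = False, by the same count on the reduced clause set, 0 assignments work.
(One model: P=T, Q=T, R=T, S=F, T=F.)
Total: 1 + 0 = 1.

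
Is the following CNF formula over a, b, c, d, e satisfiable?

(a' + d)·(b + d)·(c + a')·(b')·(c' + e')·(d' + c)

Yes, satisfiable

From the singleton clause (b'), b = 0.
From the singleton clause (d), d = 1.
From the singleton clause (c), c = 1.
From the singleton clause (e'), e = 0.
Every clause is now satisfied; a is unconstrained.
A satisfying assignment: a: 1; b: 0; c: 1; d: 1; e: 0.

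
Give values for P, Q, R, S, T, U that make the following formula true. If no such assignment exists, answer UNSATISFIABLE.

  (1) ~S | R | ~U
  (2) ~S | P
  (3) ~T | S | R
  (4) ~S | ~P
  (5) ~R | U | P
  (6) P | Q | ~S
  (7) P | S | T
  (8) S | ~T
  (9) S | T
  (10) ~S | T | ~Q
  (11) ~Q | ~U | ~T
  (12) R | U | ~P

UNSATISFIABLE

Branch on S: set S = 0.
The clause (~T) is unit, so T = 0.
That conflicts with the unit clause (T).
So S must be the other value — set S = 1.
The clause (P) is unit, so P = 1.
That conflicts with the unit clause (~P).
Both values of S lead to a conflict.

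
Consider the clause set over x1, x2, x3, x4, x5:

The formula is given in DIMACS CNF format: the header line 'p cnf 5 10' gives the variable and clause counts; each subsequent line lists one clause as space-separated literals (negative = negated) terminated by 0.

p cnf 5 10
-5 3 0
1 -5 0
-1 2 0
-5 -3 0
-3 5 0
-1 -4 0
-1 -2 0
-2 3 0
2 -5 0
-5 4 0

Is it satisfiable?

Branch on x5: set x5 = False.
The clause (¬x3) is unit, so x3 = False.
The clause (¬x2) is unit, so x2 = False.
The clause (¬x1) is unit, so x1 = False.
Every clause is now satisfied; x4 is unconstrained.
A satisfying assignment: x1: False, x2: False, x3: False, x4: True, x5: False.

Yes, satisfiable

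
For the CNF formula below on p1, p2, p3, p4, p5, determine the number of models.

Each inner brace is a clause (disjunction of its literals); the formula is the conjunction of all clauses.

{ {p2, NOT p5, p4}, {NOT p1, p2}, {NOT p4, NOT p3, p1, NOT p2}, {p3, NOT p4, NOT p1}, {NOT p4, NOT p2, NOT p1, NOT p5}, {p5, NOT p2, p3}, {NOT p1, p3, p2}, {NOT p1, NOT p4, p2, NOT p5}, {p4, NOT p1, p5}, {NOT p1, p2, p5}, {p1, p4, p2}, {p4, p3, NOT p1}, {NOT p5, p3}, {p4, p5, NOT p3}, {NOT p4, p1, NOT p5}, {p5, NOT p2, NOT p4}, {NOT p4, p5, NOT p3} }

3

There are 2^5 = 32 truth assignments over (p1, p2, p3, p4, p5).
Split on p2. With p2 = true, the clauses containing p2 are satisfied and NOT p2 drops from the rest; 2 of the 2^4 = 16 assignments to the other variables satisfy what remains.
With p2 = false, by the same count on the reduced clause set, 1 assignment works.
Total: 2 + 1 = 3.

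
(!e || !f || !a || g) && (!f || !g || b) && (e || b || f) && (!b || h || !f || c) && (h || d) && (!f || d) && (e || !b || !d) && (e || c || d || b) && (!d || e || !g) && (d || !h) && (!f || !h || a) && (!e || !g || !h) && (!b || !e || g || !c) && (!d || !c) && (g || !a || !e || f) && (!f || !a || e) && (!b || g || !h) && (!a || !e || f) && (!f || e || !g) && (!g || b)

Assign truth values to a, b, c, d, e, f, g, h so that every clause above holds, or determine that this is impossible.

a: false, b: true, c: false, d: true, e: true, f: false, g: false, h: false

Try h = false.
From the singleton clause (d), d = true.
From the singleton clause (!c), c = false.
Try b = true.
From the singleton clause (!f), f = false.
From the singleton clause (e), e = true.
From the singleton clause (!a), a = false.
Every clause is now satisfied; g is unconstrained.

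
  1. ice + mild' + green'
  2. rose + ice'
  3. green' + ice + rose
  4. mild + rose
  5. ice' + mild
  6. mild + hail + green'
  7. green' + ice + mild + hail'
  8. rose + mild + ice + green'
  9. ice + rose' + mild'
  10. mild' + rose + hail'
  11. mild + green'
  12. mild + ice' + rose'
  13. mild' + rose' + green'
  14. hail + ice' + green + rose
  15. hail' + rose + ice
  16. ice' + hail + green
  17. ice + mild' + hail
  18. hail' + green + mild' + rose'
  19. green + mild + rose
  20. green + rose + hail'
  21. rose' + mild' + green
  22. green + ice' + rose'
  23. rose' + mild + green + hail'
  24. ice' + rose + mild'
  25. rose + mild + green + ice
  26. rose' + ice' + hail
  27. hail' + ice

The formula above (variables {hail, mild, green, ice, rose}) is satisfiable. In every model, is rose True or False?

Suppose rose = 0.
(ice') alone gives ice = 0.
(green') alone gives green = 0.
(mild) alone gives mild = 1.
(hail') alone gives hail = 0.
But (hail) is also a unit clause — contradiction.
So every satisfying assignment has rose = True.

True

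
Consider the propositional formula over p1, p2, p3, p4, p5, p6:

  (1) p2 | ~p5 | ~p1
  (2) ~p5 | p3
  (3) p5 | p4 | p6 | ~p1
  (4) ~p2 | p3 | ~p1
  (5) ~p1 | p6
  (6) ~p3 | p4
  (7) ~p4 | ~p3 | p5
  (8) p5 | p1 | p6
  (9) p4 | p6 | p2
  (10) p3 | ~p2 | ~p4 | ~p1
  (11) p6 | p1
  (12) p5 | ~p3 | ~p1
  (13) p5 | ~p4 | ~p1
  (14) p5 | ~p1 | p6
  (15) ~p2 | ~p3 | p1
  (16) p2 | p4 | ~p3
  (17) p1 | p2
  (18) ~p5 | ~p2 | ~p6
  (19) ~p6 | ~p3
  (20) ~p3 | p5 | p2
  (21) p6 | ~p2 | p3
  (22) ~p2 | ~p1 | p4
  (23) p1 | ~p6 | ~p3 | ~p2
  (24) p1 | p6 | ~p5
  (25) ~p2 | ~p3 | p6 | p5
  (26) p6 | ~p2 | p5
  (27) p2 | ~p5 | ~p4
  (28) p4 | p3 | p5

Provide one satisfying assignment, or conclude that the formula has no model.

p1=0,  p2=1,  p3=0,  p4=1,  p5=0,  p6=1

Suppose p5 = 0.
Suppose p1 = 0.
(p6) alone gives p6 = 1.
(p2) alone gives p2 = 1.
(~p3) alone gives p3 = 0.
(p4) alone gives p4 = 1.
This assignment satisfies each clause.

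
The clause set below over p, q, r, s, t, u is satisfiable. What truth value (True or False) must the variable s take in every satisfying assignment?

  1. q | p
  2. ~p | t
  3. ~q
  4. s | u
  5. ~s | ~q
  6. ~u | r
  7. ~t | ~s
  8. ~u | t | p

False

Suppose s = 1.
The clause (~q) is unit, so q = 0.
The clause (p) is unit, so p = 1.
The clause (t) is unit, so t = 1.
But (~t) is also a unit clause — contradiction.
So every satisfying assignment has s = False.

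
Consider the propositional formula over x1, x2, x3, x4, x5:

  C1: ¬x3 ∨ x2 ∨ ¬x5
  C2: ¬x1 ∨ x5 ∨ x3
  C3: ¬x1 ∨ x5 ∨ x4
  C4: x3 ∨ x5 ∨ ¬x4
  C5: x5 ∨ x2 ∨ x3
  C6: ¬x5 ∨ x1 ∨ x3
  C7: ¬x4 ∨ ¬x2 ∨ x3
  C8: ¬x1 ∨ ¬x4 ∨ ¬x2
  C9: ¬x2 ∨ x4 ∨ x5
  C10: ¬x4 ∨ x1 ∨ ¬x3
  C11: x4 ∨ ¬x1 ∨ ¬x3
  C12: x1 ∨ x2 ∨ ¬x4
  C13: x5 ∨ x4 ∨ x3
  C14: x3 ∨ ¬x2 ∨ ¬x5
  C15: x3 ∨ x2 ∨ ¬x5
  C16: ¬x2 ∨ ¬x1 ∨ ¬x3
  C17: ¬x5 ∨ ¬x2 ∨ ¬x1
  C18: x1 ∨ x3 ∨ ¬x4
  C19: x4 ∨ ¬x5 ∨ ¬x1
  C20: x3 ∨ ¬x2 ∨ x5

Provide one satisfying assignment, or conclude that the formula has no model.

x1: True,  x2: False,  x3: True,  x4: True,  x5: False

Try x3 = True.
Try x2 = False.
(¬x5) alone gives x5 = False.
Try x1 = True.
(x4) alone gives x4 = True.
Every clause now holds.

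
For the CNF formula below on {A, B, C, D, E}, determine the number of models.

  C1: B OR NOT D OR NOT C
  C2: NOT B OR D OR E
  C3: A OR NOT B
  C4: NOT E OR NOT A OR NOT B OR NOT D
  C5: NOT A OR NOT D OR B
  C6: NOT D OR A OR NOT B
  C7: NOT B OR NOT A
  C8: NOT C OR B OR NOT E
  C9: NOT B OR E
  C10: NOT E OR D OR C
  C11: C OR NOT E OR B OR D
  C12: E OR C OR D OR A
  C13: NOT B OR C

There are 2^5 = 32 truth assignments over (A, B, C, D, E).
Split on E. With E = true, the clauses containing E are satisfied and NOT E drops from the rest; 1 of the 2^4 = 16 assignments to the other variables satisfy what remains.
With E = false, by the same count on the reduced clause set, 4 assignments work.
(One model: A=F, B=F, C=F, D=T, E=F.)
Total: 1 + 4 = 5.

5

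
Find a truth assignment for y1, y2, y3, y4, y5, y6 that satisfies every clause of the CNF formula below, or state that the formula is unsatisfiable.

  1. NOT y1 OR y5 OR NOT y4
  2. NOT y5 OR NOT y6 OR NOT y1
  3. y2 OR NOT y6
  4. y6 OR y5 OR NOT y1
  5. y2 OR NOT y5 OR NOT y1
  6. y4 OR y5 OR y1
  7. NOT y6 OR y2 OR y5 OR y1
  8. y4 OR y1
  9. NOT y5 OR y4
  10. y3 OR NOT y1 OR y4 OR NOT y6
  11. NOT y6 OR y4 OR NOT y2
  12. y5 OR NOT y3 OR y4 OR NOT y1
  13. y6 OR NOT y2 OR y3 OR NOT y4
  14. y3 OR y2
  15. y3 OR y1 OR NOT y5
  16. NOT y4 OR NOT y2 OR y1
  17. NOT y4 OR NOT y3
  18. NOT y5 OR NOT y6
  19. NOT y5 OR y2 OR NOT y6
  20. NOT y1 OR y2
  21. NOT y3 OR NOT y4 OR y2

Suppose y2 = true.
Suppose y4 = true.
Unit clause (y1) forces y1 = true.
Unit clause (y5) forces y5 = true.
Unit clause (NOT y6) forces y6 = false.
Unit clause (y3) forces y3 = true.
But (NOT y3) is also a unit clause — contradiction.
Undo y4 and try y4 = false.
Unit clause (y1) forces y1 = true.
Unit clause (NOT y5) forces y5 = false.
Unit clause (y6) forces y6 = true.
But (NOT y6) is also a unit clause — contradiction.
Both values of y4 lead to a conflict.
Undo y2 and try y2 = false.
Unit clause (NOT y6) forces y6 = false.
Unit clause (y3) forces y3 = true.
Unit clause (NOT y4) forces y4 = false.
Unit clause (y1) forces y1 = true.
But (NOT y1) is also a unit clause — contradiction.
Both values of y2 lead to a conflict.

UNSATISFIABLE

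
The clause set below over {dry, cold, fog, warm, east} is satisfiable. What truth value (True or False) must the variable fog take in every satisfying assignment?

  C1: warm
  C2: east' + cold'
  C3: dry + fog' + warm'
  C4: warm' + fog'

Suppose fog = 1.
The clause (warm) is unit, so warm = 1.
Now (warm') is unsatisfied and unit — conflict.
So every satisfying assignment has fog = False.

False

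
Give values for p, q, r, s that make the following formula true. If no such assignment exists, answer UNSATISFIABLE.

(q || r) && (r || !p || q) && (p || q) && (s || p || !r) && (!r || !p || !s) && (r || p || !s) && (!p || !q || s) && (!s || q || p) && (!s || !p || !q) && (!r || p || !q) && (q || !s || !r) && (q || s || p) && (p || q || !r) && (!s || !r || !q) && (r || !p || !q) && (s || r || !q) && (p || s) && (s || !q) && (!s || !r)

p: true; q: false; r: true; s: false

Case q = false:
(r) alone gives r = true.
(p) alone gives p = true.
(!s) alone gives s = false.
This assignment satisfies each clause.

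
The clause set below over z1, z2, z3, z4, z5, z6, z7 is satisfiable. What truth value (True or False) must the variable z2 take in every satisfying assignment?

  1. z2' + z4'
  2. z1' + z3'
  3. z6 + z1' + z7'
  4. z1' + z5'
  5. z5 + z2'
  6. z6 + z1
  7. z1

Suppose z2 = 1.
From the singleton clause (z4'), z4 = 0.
From the singleton clause (z5), z5 = 1.
From the singleton clause (z1'), z1 = 0.
Now (z1) is unsatisfied and unit — conflict.
So every satisfying assignment has z2 = False.

False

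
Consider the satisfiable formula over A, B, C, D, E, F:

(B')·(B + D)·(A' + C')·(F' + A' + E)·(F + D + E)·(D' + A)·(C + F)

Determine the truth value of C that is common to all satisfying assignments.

False

Suppose C = 1.
Unit clause (B') forces B = 0.
Unit clause (D) forces D = 1.
Unit clause (A') forces A = 0.
But (A) is also a unit clause — contradiction.
So every satisfying assignment has C = False.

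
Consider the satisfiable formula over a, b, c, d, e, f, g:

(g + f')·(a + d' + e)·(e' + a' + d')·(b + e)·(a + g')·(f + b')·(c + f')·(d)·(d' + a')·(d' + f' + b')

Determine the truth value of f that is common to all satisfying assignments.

False

Suppose f = 1.
From the singleton clause (g), g = 1.
From the singleton clause (a), a = 1.
From the singleton clause (c), c = 1.
From the singleton clause (d), d = 1.
Now (d') is unsatisfied and unit — conflict.
So every satisfying assignment has f = False.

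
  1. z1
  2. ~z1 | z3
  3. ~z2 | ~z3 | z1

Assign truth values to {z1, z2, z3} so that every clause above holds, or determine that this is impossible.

z1: 1,  z2: 1,  z3: 1

From the singleton clause (z1), z1 = 1.
From the singleton clause (z3), z3 = 1.
Every clause is now satisfied; z2 is unconstrained.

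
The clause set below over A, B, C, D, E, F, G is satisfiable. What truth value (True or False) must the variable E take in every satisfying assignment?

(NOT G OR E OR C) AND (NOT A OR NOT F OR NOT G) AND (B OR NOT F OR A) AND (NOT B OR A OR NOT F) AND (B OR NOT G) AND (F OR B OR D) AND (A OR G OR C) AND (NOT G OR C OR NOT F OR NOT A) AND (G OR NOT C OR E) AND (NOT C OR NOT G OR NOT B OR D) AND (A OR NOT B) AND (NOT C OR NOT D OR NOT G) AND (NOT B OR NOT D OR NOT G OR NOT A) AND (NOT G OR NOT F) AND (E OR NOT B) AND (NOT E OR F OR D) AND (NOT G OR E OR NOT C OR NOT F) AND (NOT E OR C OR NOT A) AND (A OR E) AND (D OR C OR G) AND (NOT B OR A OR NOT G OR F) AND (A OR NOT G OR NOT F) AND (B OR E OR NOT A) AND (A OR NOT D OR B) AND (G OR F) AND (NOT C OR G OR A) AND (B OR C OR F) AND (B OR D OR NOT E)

True

Suppose E = false.
Unit clause (NOT B) forces B = false.
Unit clause (NOT G) forces G = false.
Unit clause (NOT C) forces C = false.
Unit clause (A) forces A = true.
That conflicts with the unit clause (NOT A).
So every satisfying assignment has E = True.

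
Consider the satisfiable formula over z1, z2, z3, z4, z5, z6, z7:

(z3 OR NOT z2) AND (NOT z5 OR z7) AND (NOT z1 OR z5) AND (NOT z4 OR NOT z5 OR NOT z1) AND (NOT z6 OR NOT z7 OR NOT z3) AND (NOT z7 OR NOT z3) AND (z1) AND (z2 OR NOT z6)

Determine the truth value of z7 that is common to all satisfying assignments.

True

Suppose z7 = false.
(NOT z5) alone gives z5 = false.
(NOT z1) alone gives z1 = false.
That conflicts with the unit clause (z1).
So every satisfying assignment has z7 = True.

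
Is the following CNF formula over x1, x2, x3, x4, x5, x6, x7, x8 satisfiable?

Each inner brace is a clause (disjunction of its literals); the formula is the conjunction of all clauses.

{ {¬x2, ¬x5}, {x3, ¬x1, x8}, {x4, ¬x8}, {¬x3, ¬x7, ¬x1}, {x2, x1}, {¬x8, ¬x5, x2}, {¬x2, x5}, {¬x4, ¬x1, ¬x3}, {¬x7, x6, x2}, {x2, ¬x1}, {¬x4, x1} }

No, unsatisfiable

Branch on x2: set x2 = False.
The clause (x1) is unit, so x1 = True.
Now (¬x1) is unsatisfied and unit — conflict.
Backtrack on x2: now try x2 = True.
The clause (¬x5) is unit, so x5 = False.
Now (x5) is unsatisfied and unit — conflict.
Either choice for x2 ends in contradiction.
No assignment satisfies every clause.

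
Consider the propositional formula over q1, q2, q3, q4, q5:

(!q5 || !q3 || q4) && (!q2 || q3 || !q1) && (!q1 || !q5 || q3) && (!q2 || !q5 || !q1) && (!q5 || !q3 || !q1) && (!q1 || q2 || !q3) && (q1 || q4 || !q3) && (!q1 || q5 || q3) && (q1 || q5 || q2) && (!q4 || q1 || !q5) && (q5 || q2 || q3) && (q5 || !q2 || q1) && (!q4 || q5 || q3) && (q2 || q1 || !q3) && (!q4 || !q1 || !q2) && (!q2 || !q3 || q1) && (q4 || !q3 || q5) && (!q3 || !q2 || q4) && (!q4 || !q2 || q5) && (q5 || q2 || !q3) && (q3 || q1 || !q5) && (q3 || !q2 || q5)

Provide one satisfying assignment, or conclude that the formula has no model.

Branch on q5: set q5 = false.
Branch on q1: set q1 = false.
(q2) alone gives q2 = true.
But (!q2) is also a unit clause — contradiction.
That branch fails; take q1 = true instead.
(q3) alone gives q3 = true.
(q2) alone gives q2 = true.
(!q4) alone gives q4 = false.
But (q4) is also a unit clause — contradiction.
Both values of q1 lead to a conflict.
That branch fails; take q5 = true instead.
Branch on q3: set q3 = false.
(!q1) alone gives q1 = false.
But (q1) is also a unit clause — contradiction.
That branch fails; take q3 = true instead.
(q4) alone gives q4 = true.
(!q1) alone gives q1 = false.
But (q1) is also a unit clause — contradiction.
Both values of q3 lead to a conflict.
Both values of q5 lead to a conflict.

UNSATISFIABLE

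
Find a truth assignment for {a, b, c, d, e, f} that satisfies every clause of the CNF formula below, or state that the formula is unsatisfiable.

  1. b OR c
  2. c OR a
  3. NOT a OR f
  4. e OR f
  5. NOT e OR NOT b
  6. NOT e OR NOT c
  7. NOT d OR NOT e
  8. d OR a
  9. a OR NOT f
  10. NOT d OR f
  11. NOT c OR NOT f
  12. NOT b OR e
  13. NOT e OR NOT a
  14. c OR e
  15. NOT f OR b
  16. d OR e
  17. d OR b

UNSATISFIABLE

Suppose b = true.
From the singleton clause (NOT e), e = false.
But (e) is also a unit clause — contradiction.
So b must be the other value — set b = false.
From the singleton clause (c), c = true.
From the singleton clause (NOT e), e = false.
From the singleton clause (f), f = true.
But (NOT f) is also a unit clause — contradiction.
Either choice for b ends in contradiction.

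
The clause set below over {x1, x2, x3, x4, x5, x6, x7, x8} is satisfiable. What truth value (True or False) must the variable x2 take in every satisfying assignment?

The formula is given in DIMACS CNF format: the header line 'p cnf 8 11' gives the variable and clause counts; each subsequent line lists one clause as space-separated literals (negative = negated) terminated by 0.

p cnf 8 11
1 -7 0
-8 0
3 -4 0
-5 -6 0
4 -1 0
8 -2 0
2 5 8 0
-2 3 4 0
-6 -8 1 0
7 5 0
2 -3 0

False

Suppose x2 = True.
From the singleton clause (¬x8), x8 = False.
That conflicts with the unit clause (x8).
So every satisfying assignment has x2 = False.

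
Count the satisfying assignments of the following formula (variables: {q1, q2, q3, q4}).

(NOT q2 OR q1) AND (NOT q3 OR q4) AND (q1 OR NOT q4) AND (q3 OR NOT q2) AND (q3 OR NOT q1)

There are 2^4 = 16 truth assignments over (q1, q2, q3, q4).
Check each against the 5 clauses (columns in the order q1, q2, q3, q4):
  F F F F  ✓ satisfies all
  F F F T  ✗ fails (q1 OR NOT q4)
  F F T F  ✗ fails (NOT q3 OR q4)
  F F T T  ✗ fails (q1 OR NOT q4)
  F T F F  ✗ fails (NOT q2 OR q1)
  F T F T  ✗ fails (NOT q2 OR q1)
  F T T F  ✗ fails (NOT q2 OR q1)
  F T T T  ✗ fails (NOT q2 OR q1)
  T F F F  ✗ fails (q3 OR NOT q1)
  T F F T  ✗ fails (q3 OR NOT q1)
  T F T F  ✗ fails (NOT q3 OR q4)
  T F T T  ✓ satisfies all
  T T F F  ✗ fails (q3 OR NOT q2)
  T T F T  ✗ fails (q3 OR NOT q2)
  T T T F  ✗ fails (NOT q3 OR q4)
  T T T T  ✓ satisfies all
3 of the 16 rows are models.

3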